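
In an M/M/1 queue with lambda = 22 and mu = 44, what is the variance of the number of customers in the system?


rho = 22/44; Var(N) = rho/(1-rho)^2 = 2.0

2.0


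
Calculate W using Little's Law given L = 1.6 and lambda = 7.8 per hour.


W = L / lambda = 1.6 / 7.8 = 0.2051 hours

0.2051 hours


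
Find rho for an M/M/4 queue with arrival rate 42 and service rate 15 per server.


rho = lambda/(c*mu) = 42/(4*15) = 0.7

0.7


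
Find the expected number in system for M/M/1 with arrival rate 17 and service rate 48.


rho = 17/48; L = rho/(1-rho) = 0.55

0.55


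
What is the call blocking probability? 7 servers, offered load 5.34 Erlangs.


B(N,A) = (A^N/N!) / sum(A^k/k!, k=0..N) with N=7, A=5.34 = 0.1422

0.1422


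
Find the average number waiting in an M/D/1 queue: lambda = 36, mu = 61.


M/D/1: Lq = rho^2 / (2*(1-rho)) where rho = 36/61; Lq = 0.42

0.42


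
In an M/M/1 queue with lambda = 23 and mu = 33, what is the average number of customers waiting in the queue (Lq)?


rho = 23/33; Lq = rho^2/(1-rho) = 1.6

1.6


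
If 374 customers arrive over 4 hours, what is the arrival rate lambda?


lambda = total arrivals / time = 374 / 4 = 93.5 per hour

93.5 per hour


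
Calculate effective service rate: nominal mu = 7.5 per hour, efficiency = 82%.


Effective rate = mu * efficiency = 7.5 * 0.82 = 6.15 per hour

6.15 per hour


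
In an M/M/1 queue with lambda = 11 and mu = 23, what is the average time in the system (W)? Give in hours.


W = 1/(mu - lambda) = 1/(23 - 11) = 0.0833 hours

0.0833 hours


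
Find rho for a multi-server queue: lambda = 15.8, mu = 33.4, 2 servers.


rho = lambda / (c * mu) = 15.8 / (2 * 33.4) = 0.2365

0.2365


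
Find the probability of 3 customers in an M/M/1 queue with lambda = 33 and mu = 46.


rho = 33/46; P(n) = (1-rho)*rho^n = (1-33/46)*(33/46)^3 = 0.1043

0.1043


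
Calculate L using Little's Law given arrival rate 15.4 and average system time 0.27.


L = lambda * W = 15.4 * 0.27 = 4.16

4.16


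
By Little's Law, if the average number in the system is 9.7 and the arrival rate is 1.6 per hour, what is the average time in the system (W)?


W = L / lambda = 9.7 / 1.6 = 6.0625 hours

6.0625 hours


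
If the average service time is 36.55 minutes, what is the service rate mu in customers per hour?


mu = 60 / avg_service_time = 60 / 36.55 = 1.64 per hour

1.64 per hour


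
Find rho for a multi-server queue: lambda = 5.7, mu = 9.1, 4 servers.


rho = lambda / (c * mu) = 5.7 / (4 * 9.1) = 0.1566

0.1566


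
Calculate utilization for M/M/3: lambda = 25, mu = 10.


rho = lambda/(c*mu) = 25/(3*10) = 0.8333

0.8333


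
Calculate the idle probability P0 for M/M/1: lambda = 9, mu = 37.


P0 = 1 - rho = 1 - 9/37 = 0.7568

0.7568


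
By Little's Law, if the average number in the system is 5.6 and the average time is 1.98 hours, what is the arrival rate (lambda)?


lambda = L / W = 5.6 / 1.98 = 2.83 per hour

2.83 per hour


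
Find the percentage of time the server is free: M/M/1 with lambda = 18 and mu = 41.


Idle fraction = (1 - rho) * 100 = (1 - 18/41) * 100 = 56.1%

56.1%


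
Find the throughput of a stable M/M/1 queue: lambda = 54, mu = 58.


For a stable queue (lambda < mu), throughput = lambda = 54 per hour

54 per hour


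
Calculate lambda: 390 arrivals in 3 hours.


lambda = total arrivals / time = 390 / 3 = 130.0 per hour

130.0 per hour


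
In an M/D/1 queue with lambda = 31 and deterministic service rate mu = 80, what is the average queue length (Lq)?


M/D/1: Lq = rho^2 / (2*(1-rho)) where rho = 31/80; Lq = 0.12

0.12


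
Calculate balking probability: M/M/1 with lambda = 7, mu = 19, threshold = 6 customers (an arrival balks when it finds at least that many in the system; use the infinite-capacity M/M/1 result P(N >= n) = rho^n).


P(N >= 6) = rho^6 = (7/19)^6 = 0.0025

0.0025


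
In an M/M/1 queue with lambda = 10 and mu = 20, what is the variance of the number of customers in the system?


rho = 10/20; Var(N) = rho/(1-rho)^2 = 2.0

2.0


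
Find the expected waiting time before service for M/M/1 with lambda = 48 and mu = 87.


rho = 48/87; Wq = rho/(mu - lambda) = 0.0141 hours

0.0141 hours


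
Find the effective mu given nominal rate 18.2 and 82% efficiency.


Effective rate = mu * efficiency = 18.2 * 0.82 = 14.92 per hour

14.92 per hour


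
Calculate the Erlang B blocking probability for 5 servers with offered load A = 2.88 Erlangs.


B(N,A) = (A^N/N!) / sum(A^k/k!, k=0..N) with N=5, A=2.88 = 0.0999

0.0999


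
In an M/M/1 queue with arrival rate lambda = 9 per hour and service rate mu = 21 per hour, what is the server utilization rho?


rho = lambda/mu = 9/21 = 0.4286

0.4286


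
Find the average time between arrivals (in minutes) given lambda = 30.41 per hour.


Mean interarrival time = 60/lambda = 60/30.41 = 1.97 minutes

1.97 minutes


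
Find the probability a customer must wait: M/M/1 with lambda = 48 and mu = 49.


P(wait) = rho = lambda/mu = 48/49 = 0.9796

0.9796


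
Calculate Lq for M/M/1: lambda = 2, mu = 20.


rho = 2/20; Lq = rho^2/(1-rho) = 0.01

0.01


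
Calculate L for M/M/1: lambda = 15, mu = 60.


rho = 15/60; L = rho/(1-rho) = 0.33

0.33


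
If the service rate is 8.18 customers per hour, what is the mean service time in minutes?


Mean service time = 60/mu = 60/8.18 = 7.33 minutes

7.33 minutes


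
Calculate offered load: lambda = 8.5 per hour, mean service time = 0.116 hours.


Offered load a = lambda * E[S] = 8.5 * 0.116 = 0.99 Erlangs

0.99 Erlangs


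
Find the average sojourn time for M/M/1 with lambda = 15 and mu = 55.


W = 1/(mu - lambda) = 1/(55 - 15) = 0.025 hours

0.025 hours


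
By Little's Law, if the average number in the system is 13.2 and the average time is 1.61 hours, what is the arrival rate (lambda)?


lambda = L / W = 13.2 / 1.61 = 8.2 per hour

8.2 per hour


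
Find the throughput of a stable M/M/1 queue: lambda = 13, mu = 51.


For a stable queue (lambda < mu), throughput = lambda = 13 per hour

13 per hour


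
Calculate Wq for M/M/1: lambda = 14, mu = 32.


rho = 14/32; Wq = rho/(mu - lambda) = 0.0243 hours

0.0243 hours


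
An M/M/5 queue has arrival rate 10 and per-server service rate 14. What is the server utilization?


rho = lambda/(c*mu) = 10/(5*14) = 0.1429

0.1429


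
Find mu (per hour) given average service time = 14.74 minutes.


mu = 60 / avg_service_time = 60 / 14.74 = 4.07 per hour

4.07 per hour


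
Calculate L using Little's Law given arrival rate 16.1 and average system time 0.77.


L = lambda * W = 16.1 * 0.77 = 12.4

12.4


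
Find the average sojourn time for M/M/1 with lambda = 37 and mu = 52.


W = 1/(mu - lambda) = 1/(52 - 37) = 0.0667 hours

0.0667 hours


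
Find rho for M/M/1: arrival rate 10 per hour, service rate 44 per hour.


rho = lambda/mu = 10/44 = 0.2273

0.2273


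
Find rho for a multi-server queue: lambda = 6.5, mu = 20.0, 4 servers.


rho = lambda / (c * mu) = 6.5 / (4 * 20.0) = 0.0813

0.0813


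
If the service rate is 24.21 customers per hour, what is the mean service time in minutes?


Mean service time = 60/mu = 60/24.21 = 2.48 minutes

2.48 minutes


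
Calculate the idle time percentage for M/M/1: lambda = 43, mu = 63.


Idle fraction = (1 - rho) * 100 = (1 - 43/63) * 100 = 31.7%

31.7%


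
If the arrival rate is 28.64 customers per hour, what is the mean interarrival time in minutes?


Mean interarrival time = 60/lambda = 60/28.64 = 2.09 minutes

2.09 minutes


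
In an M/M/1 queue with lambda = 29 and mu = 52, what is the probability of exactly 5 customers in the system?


rho = 29/52; P(n) = (1-rho)*rho^n = (1-29/52)*(29/52)^5 = 0.0239

0.0239


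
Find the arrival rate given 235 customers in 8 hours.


lambda = total arrivals / time = 235 / 8 = 29.38 per hour

29.38 per hour


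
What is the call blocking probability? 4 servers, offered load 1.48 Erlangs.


B(N,A) = (A^N/N!) / sum(A^k/k!, k=0..N) with N=4, A=1.48 = 0.0463

0.0463


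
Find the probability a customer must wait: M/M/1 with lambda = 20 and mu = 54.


P(wait) = rho = lambda/mu = 20/54 = 0.3704

0.3704


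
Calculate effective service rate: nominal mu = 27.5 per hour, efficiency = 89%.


Effective rate = mu * efficiency = 27.5 * 0.89 = 24.48 per hour

24.48 per hour


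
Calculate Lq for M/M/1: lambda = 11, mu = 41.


rho = 11/41; Lq = rho^2/(1-rho) = 0.1

0.1


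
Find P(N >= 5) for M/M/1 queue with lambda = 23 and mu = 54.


P(N >= 5) = rho^5 = (23/54)^5 = 0.014

0.014


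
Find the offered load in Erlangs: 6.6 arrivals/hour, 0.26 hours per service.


Offered load a = lambda * E[S] = 6.6 * 0.26 = 1.72 Erlangs

1.72 Erlangs


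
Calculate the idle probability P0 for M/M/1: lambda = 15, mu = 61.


P0 = 1 - rho = 1 - 15/61 = 0.7541

0.7541


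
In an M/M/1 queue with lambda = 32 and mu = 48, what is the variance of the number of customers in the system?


rho = 32/48; Var(N) = rho/(1-rho)^2 = 6.0

6.0


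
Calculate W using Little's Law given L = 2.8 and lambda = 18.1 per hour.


W = L / lambda = 2.8 / 18.1 = 0.1547 hours

0.1547 hours


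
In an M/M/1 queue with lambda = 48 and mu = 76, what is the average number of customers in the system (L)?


rho = 48/76; L = rho/(1-rho) = 1.71

1.71


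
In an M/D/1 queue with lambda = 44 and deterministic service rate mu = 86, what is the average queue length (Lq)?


M/D/1: Lq = rho^2 / (2*(1-rho)) where rho = 44/86; Lq = 0.27

0.27


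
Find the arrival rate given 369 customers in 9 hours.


lambda = total arrivals / time = 369 / 9 = 41.0 per hour

41.0 per hour


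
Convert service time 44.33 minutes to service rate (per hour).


mu = 60 / avg_service_time = 60 / 44.33 = 1.35 per hour

1.35 per hour


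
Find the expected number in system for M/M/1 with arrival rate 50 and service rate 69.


rho = 50/69; L = rho/(1-rho) = 2.63

2.63


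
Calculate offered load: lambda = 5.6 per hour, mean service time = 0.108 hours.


Offered load a = lambda * E[S] = 5.6 * 0.108 = 0.6 Erlangs

0.6 Erlangs


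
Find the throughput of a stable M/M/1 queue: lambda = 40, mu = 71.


For a stable queue (lambda < mu), throughput = lambda = 40 per hour

40 per hour


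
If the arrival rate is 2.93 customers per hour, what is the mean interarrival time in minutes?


Mean interarrival time = 60/lambda = 60/2.93 = 20.48 minutes

20.48 minutes


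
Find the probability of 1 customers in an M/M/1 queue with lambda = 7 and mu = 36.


rho = 7/36; P(n) = (1-rho)*rho^n = (1-7/36)*(7/36)^1 = 0.1566

0.1566


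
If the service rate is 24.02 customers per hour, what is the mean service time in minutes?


Mean service time = 60/mu = 60/24.02 = 2.5 minutes

2.5 minutes


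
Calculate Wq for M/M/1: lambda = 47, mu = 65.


rho = 47/65; Wq = rho/(mu - lambda) = 0.0402 hours

0.0402 hours


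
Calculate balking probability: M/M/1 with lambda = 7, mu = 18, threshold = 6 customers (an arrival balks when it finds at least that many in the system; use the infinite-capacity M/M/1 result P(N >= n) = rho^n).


P(N >= 6) = rho^6 = (7/18)^6 = 0.0035

0.0035


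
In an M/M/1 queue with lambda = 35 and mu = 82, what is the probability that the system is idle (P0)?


P0 = 1 - rho = 1 - 35/82 = 0.5732

0.5732


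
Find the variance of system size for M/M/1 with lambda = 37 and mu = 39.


rho = 37/39; Var(N) = rho/(1-rho)^2 = 360.75

360.75


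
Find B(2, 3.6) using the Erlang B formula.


B(N,A) = (A^N/N!) / sum(A^k/k!, k=0..N) with N=2, A=3.6 = 0.5848

0.5848


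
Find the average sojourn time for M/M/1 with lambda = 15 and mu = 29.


W = 1/(mu - lambda) = 1/(29 - 15) = 0.0714 hours

0.0714 hours


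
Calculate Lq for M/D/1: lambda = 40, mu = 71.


M/D/1: Lq = rho^2 / (2*(1-rho)) where rho = 40/71; Lq = 0.36

0.36


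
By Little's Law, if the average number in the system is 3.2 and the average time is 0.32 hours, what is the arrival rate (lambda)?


lambda = L / W = 3.2 / 0.32 = 10.0 per hour

10.0 per hour


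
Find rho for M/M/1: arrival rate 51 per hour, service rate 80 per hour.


rho = lambda/mu = 51/80 = 0.6375

0.6375


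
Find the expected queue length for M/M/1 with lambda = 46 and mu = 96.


rho = 46/96; Lq = rho^2/(1-rho) = 0.44

0.44


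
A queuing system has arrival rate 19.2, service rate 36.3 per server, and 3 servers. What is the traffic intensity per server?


rho = lambda / (c * mu) = 19.2 / (3 * 36.3) = 0.1763

0.1763


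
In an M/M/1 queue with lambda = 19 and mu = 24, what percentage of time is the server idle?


Idle fraction = (1 - rho) * 100 = (1 - 19/24) * 100 = 20.8%

20.8%


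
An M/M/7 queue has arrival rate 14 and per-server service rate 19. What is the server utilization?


rho = lambda/(c*mu) = 14/(7*19) = 0.1053

0.1053


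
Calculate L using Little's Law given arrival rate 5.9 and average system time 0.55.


L = lambda * W = 5.9 * 0.55 = 3.25

3.25


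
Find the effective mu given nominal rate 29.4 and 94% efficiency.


Effective rate = mu * efficiency = 29.4 * 0.94 = 27.64 per hour

27.64 per hour


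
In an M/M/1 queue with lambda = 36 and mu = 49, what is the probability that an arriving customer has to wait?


P(wait) = rho = lambda/mu = 36/49 = 0.7347

0.7347


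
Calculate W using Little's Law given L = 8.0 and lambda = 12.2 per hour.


W = L / lambda = 8.0 / 12.2 = 0.6557 hours

0.6557 hours


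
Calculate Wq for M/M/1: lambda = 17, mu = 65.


rho = 17/65; Wq = rho/(mu - lambda) = 0.0054 hours

0.0054 hours


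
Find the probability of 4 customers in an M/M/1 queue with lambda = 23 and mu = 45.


rho = 23/45; P(n) = (1-rho)*rho^n = (1-23/45)*(23/45)^4 = 0.0334

0.0334


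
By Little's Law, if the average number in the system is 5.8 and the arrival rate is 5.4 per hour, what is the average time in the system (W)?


W = L / lambda = 5.8 / 5.4 = 1.0741 hours

1.0741 hours


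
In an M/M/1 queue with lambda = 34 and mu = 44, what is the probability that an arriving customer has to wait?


P(wait) = rho = lambda/mu = 34/44 = 0.7727

0.7727


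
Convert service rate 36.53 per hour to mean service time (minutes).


Mean service time = 60/mu = 60/36.53 = 1.64 minutes

1.64 minutes


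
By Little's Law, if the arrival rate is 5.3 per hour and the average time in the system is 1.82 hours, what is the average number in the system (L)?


L = lambda * W = 5.3 * 1.82 = 9.65

9.65


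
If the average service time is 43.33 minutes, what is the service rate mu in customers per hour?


mu = 60 / avg_service_time = 60 / 43.33 = 1.38 per hour

1.38 per hour


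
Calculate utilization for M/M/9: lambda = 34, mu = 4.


rho = lambda/(c*mu) = 34/(9*4) = 0.9444

0.9444


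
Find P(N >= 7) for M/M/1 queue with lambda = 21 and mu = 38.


P(N >= 7) = rho^7 = (21/38)^7 = 0.0157

0.0157


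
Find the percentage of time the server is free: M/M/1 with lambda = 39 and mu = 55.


Idle fraction = (1 - rho) * 100 = (1 - 39/55) * 100 = 29.1%

29.1%


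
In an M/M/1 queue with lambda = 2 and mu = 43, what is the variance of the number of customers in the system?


rho = 2/43; Var(N) = rho/(1-rho)^2 = 0.05

0.05


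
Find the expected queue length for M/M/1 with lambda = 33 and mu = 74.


rho = 33/74; Lq = rho^2/(1-rho) = 0.36

0.36


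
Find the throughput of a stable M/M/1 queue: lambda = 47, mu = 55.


For a stable queue (lambda < mu), throughput = lambda = 47 per hour

47 per hour


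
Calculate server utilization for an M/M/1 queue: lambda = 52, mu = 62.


rho = lambda/mu = 52/62 = 0.8387

0.8387


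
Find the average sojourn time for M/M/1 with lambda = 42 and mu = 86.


W = 1/(mu - lambda) = 1/(86 - 42) = 0.0227 hours

0.0227 hours


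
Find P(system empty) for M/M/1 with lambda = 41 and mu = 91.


P0 = 1 - rho = 1 - 41/91 = 0.5495

0.5495


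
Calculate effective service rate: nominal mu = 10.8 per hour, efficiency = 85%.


Effective rate = mu * efficiency = 10.8 * 0.85 = 9.18 per hour

9.18 per hour


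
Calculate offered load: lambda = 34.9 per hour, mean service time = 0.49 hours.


Offered load a = lambda * E[S] = 34.9 * 0.49 = 17.1 Erlangs

17.1 Erlangs


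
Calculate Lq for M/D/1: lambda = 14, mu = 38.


M/D/1: Lq = rho^2 / (2*(1-rho)) where rho = 14/38; Lq = 0.11

0.11


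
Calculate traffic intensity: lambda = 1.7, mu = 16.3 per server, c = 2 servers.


rho = lambda / (c * mu) = 1.7 / (2 * 16.3) = 0.0521

0.0521


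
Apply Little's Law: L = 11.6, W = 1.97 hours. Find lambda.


lambda = L / W = 11.6 / 1.97 = 5.89 per hour

5.89 per hour


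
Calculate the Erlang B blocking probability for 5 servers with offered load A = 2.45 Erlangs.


B(N,A) = (A^N/N!) / sum(A^k/k!, k=0..N) with N=5, A=2.45 = 0.066

0.066


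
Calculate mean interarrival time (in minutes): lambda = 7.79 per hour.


Mean interarrival time = 60/lambda = 60/7.79 = 7.7 minutes

7.7 minutes


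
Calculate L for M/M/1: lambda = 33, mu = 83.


rho = 33/83; L = rho/(1-rho) = 0.66

0.66


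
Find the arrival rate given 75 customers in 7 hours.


lambda = total arrivals / time = 75 / 7 = 10.71 per hour

10.71 per hour


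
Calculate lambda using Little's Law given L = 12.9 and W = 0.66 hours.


lambda = L / W = 12.9 / 0.66 = 19.55 per hour

19.55 per hour


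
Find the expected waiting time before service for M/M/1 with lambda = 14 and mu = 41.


rho = 14/41; Wq = rho/(mu - lambda) = 0.0126 hours

0.0126 hours


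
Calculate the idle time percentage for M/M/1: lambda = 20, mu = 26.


Idle fraction = (1 - rho) * 100 = (1 - 20/26) * 100 = 23.1%

23.1%


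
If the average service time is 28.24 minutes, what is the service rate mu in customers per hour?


mu = 60 / avg_service_time = 60 / 28.24 = 2.12 per hour

2.12 per hour


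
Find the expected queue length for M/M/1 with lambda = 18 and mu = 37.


rho = 18/37; Lq = rho^2/(1-rho) = 0.46

0.46


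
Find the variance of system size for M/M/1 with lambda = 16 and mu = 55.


rho = 16/55; Var(N) = rho/(1-rho)^2 = 0.58

0.58


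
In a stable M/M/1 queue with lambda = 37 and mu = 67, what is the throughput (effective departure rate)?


For a stable queue (lambda < mu), throughput = lambda = 37 per hour

37 per hour


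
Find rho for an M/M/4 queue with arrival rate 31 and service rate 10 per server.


rho = lambda/(c*mu) = 31/(4*10) = 0.775

0.775


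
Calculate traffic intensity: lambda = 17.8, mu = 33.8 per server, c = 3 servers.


rho = lambda / (c * mu) = 17.8 / (3 * 33.8) = 0.1755

0.1755


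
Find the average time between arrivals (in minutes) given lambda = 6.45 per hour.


Mean interarrival time = 60/lambda = 60/6.45 = 9.3 minutes

9.3 minutes


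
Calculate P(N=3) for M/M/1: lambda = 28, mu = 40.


rho = 28/40; P(n) = (1-rho)*rho^n = (1-28/40)*(28/40)^3 = 0.1029

0.1029


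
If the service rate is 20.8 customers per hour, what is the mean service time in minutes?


Mean service time = 60/mu = 60/20.8 = 2.88 minutes

2.88 minutes


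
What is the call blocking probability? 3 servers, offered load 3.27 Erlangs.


B(N,A) = (A^N/N!) / sum(A^k/k!, k=0..N) with N=3, A=3.27 = 0.3773

0.3773


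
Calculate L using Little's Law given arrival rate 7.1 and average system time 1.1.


L = lambda * W = 7.1 * 1.1 = 7.81

7.81


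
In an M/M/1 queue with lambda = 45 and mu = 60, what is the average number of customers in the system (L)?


rho = 45/60; L = rho/(1-rho) = 3.0

3.0


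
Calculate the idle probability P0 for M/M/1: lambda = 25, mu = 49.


P0 = 1 - rho = 1 - 25/49 = 0.4898

0.4898


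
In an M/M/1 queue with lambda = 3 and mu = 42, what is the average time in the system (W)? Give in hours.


W = 1/(mu - lambda) = 1/(42 - 3) = 0.0256 hours

0.0256 hours


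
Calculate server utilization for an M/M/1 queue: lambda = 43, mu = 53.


rho = lambda/mu = 43/53 = 0.8113

0.8113


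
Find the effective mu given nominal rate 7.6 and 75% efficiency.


Effective rate = mu * efficiency = 7.6 * 0.75 = 5.7 per hour

5.7 per hour


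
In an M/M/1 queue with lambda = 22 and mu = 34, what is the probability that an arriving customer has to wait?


P(wait) = rho = lambda/mu = 22/34 = 0.6471

0.6471


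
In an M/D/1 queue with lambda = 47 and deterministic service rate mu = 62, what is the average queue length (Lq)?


M/D/1: Lq = rho^2 / (2*(1-rho)) where rho = 47/62; Lq = 1.19

1.19


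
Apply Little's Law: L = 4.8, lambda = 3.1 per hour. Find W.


W = L / lambda = 4.8 / 3.1 = 1.5484 hours

1.5484 hours


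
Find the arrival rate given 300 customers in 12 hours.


lambda = total arrivals / time = 300 / 12 = 25.0 per hour

25.0 per hour


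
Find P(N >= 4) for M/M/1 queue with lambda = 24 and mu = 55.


P(N >= 4) = rho^4 = (24/55)^4 = 0.0363

0.0363


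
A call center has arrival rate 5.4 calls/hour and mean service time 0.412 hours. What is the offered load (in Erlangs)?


Offered load a = lambda * E[S] = 5.4 * 0.412 = 2.22 Erlangs

2.22 Erlangs


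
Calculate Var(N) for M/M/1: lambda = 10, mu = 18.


rho = 10/18; Var(N) = rho/(1-rho)^2 = 2.81

2.81


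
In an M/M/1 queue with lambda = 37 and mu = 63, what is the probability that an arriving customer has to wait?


P(wait) = rho = lambda/mu = 37/63 = 0.5873

0.5873


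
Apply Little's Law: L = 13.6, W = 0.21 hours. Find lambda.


lambda = L / W = 13.6 / 0.21 = 64.76 per hour

64.76 per hour


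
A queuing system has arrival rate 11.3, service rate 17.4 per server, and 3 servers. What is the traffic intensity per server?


rho = lambda / (c * mu) = 11.3 / (3 * 17.4) = 0.2165

0.2165


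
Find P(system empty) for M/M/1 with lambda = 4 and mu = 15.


P0 = 1 - rho = 1 - 4/15 = 0.7333

0.7333


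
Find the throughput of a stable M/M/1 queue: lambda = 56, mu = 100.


For a stable queue (lambda < mu), throughput = lambda = 56 per hour

56 per hour


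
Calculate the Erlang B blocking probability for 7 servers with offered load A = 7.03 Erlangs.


B(N,A) = (A^N/N!) / sum(A^k/k!, k=0..N) with N=7, A=7.03 = 0.2507

0.2507


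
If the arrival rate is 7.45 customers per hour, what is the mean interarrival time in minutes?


Mean interarrival time = 60/lambda = 60/7.45 = 8.05 minutes

8.05 minutes


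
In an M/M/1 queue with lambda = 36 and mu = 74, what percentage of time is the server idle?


Idle fraction = (1 - rho) * 100 = (1 - 36/74) * 100 = 51.4%

51.4%


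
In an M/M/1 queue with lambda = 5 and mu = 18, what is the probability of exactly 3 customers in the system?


rho = 5/18; P(n) = (1-rho)*rho^n = (1-5/18)*(5/18)^3 = 0.0155

0.0155


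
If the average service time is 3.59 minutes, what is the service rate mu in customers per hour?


mu = 60 / avg_service_time = 60 / 3.59 = 16.71 per hour

16.71 per hour


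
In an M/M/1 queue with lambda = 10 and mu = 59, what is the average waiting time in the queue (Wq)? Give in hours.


rho = 10/59; Wq = rho/(mu - lambda) = 0.0035 hours

0.0035 hours


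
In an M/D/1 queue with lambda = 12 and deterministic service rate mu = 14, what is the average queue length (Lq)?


M/D/1: Lq = rho^2 / (2*(1-rho)) where rho = 12/14; Lq = 2.57

2.57


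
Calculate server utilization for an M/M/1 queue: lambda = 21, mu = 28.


rho = lambda/mu = 21/28 = 0.75

0.75


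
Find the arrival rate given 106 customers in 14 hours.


lambda = total arrivals / time = 106 / 14 = 7.57 per hour

7.57 per hour


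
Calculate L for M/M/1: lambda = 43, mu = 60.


rho = 43/60; L = rho/(1-rho) = 2.53

2.53


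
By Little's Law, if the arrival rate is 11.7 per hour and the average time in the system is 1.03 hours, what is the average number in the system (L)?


L = lambda * W = 11.7 * 1.03 = 12.05

12.05


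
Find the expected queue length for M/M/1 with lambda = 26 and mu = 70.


rho = 26/70; Lq = rho^2/(1-rho) = 0.22

0.22


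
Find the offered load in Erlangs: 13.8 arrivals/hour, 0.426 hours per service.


Offered load a = lambda * E[S] = 13.8 * 0.426 = 5.88 Erlangs

5.88 Erlangs


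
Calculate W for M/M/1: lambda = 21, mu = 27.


W = 1/(mu - lambda) = 1/(27 - 21) = 0.1667 hours

0.1667 hours


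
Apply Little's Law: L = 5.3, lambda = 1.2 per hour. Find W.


W = L / lambda = 5.3 / 1.2 = 4.4167 hours

4.4167 hours


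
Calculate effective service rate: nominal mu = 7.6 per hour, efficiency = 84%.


Effective rate = mu * efficiency = 7.6 * 0.84 = 6.38 per hour

6.38 per hour


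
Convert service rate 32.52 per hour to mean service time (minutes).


Mean service time = 60/mu = 60/32.52 = 1.85 minutes

1.85 minutes


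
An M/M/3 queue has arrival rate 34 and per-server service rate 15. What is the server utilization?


rho = lambda/(c*mu) = 34/(3*15) = 0.7556

0.7556


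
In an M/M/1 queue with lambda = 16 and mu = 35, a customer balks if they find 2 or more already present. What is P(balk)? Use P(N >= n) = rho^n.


P(N >= 2) = rho^2 = (16/35)^2 = 0.209

0.209


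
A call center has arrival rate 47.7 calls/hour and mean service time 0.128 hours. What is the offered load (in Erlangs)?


Offered load a = lambda * E[S] = 47.7 * 0.128 = 6.11 Erlangs

6.11 Erlangs


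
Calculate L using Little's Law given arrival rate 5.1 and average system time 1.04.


L = lambda * W = 5.1 * 1.04 = 5.3

5.3


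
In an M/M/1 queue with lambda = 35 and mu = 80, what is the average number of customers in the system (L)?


rho = 35/80; L = rho/(1-rho) = 0.78

0.78


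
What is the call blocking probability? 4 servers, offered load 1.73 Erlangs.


B(N,A) = (A^N/N!) / sum(A^k/k!, k=0..N) with N=4, A=1.73 = 0.0683

0.0683


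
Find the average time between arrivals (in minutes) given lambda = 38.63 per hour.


Mean interarrival time = 60/lambda = 60/38.63 = 1.55 minutes

1.55 minutes


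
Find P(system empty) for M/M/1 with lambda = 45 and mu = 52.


P0 = 1 - rho = 1 - 45/52 = 0.1346

0.1346


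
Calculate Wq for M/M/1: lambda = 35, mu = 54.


rho = 35/54; Wq = rho/(mu - lambda) = 0.0341 hours

0.0341 hours


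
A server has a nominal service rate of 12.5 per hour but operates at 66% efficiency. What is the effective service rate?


Effective rate = mu * efficiency = 12.5 * 0.66 = 8.25 per hour

8.25 per hour


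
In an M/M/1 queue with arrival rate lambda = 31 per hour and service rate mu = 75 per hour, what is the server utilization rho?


rho = lambda/mu = 31/75 = 0.4133

0.4133


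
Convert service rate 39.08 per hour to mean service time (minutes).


Mean service time = 60/mu = 60/39.08 = 1.54 minutes

1.54 minutes


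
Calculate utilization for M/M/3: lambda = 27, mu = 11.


rho = lambda/(c*mu) = 27/(3*11) = 0.8182

0.8182


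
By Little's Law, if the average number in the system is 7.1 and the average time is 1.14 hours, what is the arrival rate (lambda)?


lambda = L / W = 7.1 / 1.14 = 6.23 per hour

6.23 per hour


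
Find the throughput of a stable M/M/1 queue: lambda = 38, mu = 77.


For a stable queue (lambda < mu), throughput = lambda = 38 per hour

38 per hour


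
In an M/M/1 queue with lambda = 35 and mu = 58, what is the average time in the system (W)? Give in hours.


W = 1/(mu - lambda) = 1/(58 - 35) = 0.0435 hours

0.0435 hours


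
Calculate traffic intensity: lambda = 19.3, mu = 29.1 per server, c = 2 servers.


rho = lambda / (c * mu) = 19.3 / (2 * 29.1) = 0.3316

0.3316


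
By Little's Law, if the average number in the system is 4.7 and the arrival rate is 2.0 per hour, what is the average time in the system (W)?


W = L / lambda = 4.7 / 2.0 = 2.35 hours

2.35 hours


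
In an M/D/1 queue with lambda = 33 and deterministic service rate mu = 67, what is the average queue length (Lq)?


M/D/1: Lq = rho^2 / (2*(1-rho)) where rho = 33/67; Lq = 0.24

0.24


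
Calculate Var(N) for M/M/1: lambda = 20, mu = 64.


rho = 20/64; Var(N) = rho/(1-rho)^2 = 0.66

0.66


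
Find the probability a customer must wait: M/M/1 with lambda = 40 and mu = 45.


P(wait) = rho = lambda/mu = 40/45 = 0.8889

0.8889


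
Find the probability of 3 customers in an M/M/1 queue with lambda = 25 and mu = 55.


rho = 25/55; P(n) = (1-rho)*rho^n = (1-25/55)*(25/55)^3 = 0.0512

0.0512


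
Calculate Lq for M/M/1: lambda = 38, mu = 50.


rho = 38/50; Lq = rho^2/(1-rho) = 2.41

2.41


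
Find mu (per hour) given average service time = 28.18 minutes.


mu = 60 / avg_service_time = 60 / 28.18 = 2.13 per hour

2.13 per hour


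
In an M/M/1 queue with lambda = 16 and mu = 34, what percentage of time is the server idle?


Idle fraction = (1 - rho) * 100 = (1 - 16/34) * 100 = 52.9%

52.9%


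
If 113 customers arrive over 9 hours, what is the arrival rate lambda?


lambda = total arrivals / time = 113 / 9 = 12.56 per hour

12.56 per hour


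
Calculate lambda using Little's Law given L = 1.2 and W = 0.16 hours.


lambda = L / W = 1.2 / 0.16 = 7.5 per hour

7.5 per hour


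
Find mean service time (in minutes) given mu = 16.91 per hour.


Mean service time = 60/mu = 60/16.91 = 3.55 minutes

3.55 minutes


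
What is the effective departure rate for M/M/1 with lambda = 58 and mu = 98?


For a stable queue (lambda < mu), throughput = lambda = 58 per hour

58 per hour


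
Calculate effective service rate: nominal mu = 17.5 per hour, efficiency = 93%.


Effective rate = mu * efficiency = 17.5 * 0.93 = 16.28 per hour

16.28 per hour


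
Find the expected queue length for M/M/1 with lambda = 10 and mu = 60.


rho = 10/60; Lq = rho^2/(1-rho) = 0.03

0.03


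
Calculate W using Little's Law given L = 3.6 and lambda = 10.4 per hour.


W = L / lambda = 3.6 / 10.4 = 0.3462 hours

0.3462 hours


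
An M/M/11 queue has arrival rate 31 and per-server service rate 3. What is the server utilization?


rho = lambda/(c*mu) = 31/(11*3) = 0.9394

0.9394


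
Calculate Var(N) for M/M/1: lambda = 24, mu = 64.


rho = 24/64; Var(N) = rho/(1-rho)^2 = 0.96

0.96


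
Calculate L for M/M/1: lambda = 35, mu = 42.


rho = 35/42; L = rho/(1-rho) = 5.0

5.0


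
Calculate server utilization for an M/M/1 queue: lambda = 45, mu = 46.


rho = lambda/mu = 45/46 = 0.9783

0.9783


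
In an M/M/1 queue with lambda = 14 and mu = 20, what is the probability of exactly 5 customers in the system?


rho = 14/20; P(n) = (1-rho)*rho^n = (1-14/20)*(14/20)^5 = 0.0504

0.0504


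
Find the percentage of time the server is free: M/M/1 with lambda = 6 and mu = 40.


Idle fraction = (1 - rho) * 100 = (1 - 6/40) * 100 = 85.0%

85.0%


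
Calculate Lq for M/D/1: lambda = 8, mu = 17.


M/D/1: Lq = rho^2 / (2*(1-rho)) where rho = 8/17; Lq = 0.21

0.21


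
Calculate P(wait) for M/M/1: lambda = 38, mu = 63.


P(wait) = rho = lambda/mu = 38/63 = 0.6032

0.6032


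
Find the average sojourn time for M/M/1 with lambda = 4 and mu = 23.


W = 1/(mu - lambda) = 1/(23 - 4) = 0.0526 hours

0.0526 hours


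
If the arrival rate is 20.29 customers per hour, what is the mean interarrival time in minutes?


Mean interarrival time = 60/lambda = 60/20.29 = 2.96 minutes

2.96 minutes


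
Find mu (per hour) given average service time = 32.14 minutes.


mu = 60 / avg_service_time = 60 / 32.14 = 1.87 per hour

1.87 per hour


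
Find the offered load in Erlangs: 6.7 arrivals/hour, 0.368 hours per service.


Offered load a = lambda * E[S] = 6.7 * 0.368 = 2.47 Erlangs

2.47 Erlangs


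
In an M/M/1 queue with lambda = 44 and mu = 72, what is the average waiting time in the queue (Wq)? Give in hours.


rho = 44/72; Wq = rho/(mu - lambda) = 0.0218 hours

0.0218 hours


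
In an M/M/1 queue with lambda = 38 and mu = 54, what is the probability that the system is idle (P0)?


P0 = 1 - rho = 1 - 38/54 = 0.2963

0.2963


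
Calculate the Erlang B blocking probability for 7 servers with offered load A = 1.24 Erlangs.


B(N,A) = (A^N/N!) / sum(A^k/k!, k=0..N) with N=7, A=1.24 = 0.0003

0.0003


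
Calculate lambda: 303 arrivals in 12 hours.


lambda = total arrivals / time = 303 / 12 = 25.25 per hour

25.25 per hour


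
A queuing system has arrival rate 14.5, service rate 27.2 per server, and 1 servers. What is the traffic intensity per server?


rho = lambda / (c * mu) = 14.5 / (1 * 27.2) = 0.5331

0.5331


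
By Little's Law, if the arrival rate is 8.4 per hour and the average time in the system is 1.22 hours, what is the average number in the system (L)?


L = lambda * W = 8.4 * 1.22 = 10.25

10.25


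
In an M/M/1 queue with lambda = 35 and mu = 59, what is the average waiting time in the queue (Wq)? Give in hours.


rho = 35/59; Wq = rho/(mu - lambda) = 0.0247 hours

0.0247 hours


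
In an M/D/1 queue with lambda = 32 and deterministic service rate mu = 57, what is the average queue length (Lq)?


M/D/1: Lq = rho^2 / (2*(1-rho)) where rho = 32/57; Lq = 0.36

0.36


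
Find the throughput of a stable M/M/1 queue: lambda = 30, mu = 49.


For a stable queue (lambda < mu), throughput = lambda = 30 per hour

30 per hour


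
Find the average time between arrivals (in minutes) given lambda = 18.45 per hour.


Mean interarrival time = 60/lambda = 60/18.45 = 3.25 minutes

3.25 minutes


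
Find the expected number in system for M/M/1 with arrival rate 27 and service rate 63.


rho = 27/63; L = rho/(1-rho) = 0.75

0.75


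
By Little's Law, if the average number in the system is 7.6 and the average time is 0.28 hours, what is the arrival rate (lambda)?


lambda = L / W = 7.6 / 0.28 = 27.14 per hour

27.14 per hour


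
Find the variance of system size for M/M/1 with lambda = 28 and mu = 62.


rho = 28/62; Var(N) = rho/(1-rho)^2 = 1.5

1.5


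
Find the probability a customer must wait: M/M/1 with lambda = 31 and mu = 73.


P(wait) = rho = lambda/mu = 31/73 = 0.4247

0.4247


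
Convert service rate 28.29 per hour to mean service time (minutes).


Mean service time = 60/mu = 60/28.29 = 2.12 minutes

2.12 minutes


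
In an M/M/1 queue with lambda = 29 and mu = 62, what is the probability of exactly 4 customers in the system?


rho = 29/62; P(n) = (1-rho)*rho^n = (1-29/62)*(29/62)^4 = 0.0255

0.0255


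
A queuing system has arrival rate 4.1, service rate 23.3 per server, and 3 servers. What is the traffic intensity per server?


rho = lambda / (c * mu) = 4.1 / (3 * 23.3) = 0.0587

0.0587


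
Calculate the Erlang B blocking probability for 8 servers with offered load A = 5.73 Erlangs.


B(N,A) = (A^N/N!) / sum(A^k/k!, k=0..N) with N=8, A=5.73 = 0.1071

0.1071


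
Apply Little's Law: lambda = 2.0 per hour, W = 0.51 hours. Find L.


L = lambda * W = 2.0 * 0.51 = 1.02

1.02


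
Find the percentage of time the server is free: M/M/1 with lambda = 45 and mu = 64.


Idle fraction = (1 - rho) * 100 = (1 - 45/64) * 100 = 29.7%

29.7%


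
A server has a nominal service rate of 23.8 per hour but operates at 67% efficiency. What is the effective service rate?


Effective rate = mu * efficiency = 23.8 * 0.67 = 15.95 per hour

15.95 per hour


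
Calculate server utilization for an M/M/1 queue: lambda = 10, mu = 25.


rho = lambda/mu = 10/25 = 0.4

0.4


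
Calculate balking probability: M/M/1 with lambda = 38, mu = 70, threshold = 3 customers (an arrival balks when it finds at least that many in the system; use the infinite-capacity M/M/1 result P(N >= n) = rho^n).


P(N >= 3) = rho^3 = (38/70)^3 = 0.16

0.16


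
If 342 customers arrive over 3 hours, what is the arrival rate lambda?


lambda = total arrivals / time = 342 / 3 = 114.0 per hour

114.0 per hour


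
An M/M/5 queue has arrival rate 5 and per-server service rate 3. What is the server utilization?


rho = lambda/(c*mu) = 5/(5*3) = 0.3333

0.3333


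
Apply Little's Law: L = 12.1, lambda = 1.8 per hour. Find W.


W = L / lambda = 12.1 / 1.8 = 6.7222 hours

6.7222 hours


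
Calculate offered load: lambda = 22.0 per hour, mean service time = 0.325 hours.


Offered load a = lambda * E[S] = 22.0 * 0.325 = 7.15 Erlangs

7.15 Erlangs


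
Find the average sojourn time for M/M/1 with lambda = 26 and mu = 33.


W = 1/(mu - lambda) = 1/(33 - 26) = 0.1429 hours

0.1429 hours


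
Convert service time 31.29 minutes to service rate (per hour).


mu = 60 / avg_service_time = 60 / 31.29 = 1.92 per hour

1.92 per hour


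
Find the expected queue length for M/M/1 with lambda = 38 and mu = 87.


rho = 38/87; Lq = rho^2/(1-rho) = 0.34

0.34


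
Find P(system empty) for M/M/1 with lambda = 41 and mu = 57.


P0 = 1 - rho = 1 - 41/57 = 0.2807

0.2807


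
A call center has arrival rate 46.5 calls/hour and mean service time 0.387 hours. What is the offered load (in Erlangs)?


Offered load a = lambda * E[S] = 46.5 * 0.387 = 18.0 Erlangs

18.0 Erlangs


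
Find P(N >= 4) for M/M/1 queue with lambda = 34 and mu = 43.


P(N >= 4) = rho^4 = (34/43)^4 = 0.3909

0.3909


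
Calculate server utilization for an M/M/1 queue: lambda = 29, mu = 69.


rho = lambda/mu = 29/69 = 0.4203

0.4203


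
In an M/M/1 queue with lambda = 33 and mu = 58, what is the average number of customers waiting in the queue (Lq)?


rho = 33/58; Lq = rho^2/(1-rho) = 0.75

0.75


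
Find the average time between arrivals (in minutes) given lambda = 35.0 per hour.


Mean interarrival time = 60/lambda = 60/35.0 = 1.71 minutes

1.71 minutes


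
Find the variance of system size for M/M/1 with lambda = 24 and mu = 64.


rho = 24/64; Var(N) = rho/(1-rho)^2 = 0.96

0.96


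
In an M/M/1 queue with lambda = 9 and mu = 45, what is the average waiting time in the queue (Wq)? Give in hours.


rho = 9/45; Wq = rho/(mu - lambda) = 0.0056 hours

0.0056 hours


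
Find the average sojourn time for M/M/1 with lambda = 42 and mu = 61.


W = 1/(mu - lambda) = 1/(61 - 42) = 0.0526 hours

0.0526 hours


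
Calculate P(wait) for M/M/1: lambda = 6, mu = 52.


P(wait) = rho = lambda/mu = 6/52 = 0.1154

0.1154


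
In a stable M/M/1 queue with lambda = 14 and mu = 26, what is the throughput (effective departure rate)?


For a stable queue (lambda < mu), throughput = lambda = 14 per hour

14 per hour


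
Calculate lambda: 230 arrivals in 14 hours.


lambda = total arrivals / time = 230 / 14 = 16.43 per hour

16.43 per hour


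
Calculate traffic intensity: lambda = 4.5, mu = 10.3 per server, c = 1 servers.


rho = lambda / (c * mu) = 4.5 / (1 * 10.3) = 0.4369

0.4369


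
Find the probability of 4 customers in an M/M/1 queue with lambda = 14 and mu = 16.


rho = 14/16; P(n) = (1-rho)*rho^n = (1-14/16)*(14/16)^4 = 0.0733

0.0733


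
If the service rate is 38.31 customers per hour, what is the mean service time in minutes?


Mean service time = 60/mu = 60/38.31 = 1.57 minutes

1.57 minutes


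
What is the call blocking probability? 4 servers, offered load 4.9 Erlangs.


B(N,A) = (A^N/N!) / sum(A^k/k!, k=0..N) with N=4, A=4.9 = 0.3904

0.3904
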